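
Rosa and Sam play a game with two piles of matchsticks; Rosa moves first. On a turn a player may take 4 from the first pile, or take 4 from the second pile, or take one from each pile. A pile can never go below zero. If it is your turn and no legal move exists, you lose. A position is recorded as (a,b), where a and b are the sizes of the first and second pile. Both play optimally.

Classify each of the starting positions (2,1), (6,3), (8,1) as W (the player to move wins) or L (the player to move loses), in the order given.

(2,1): W, (6,3): W, (8,1): L

Build the W/L table. Terminal = L. A non-terminal position is W if it has a move to some L; otherwise it is L.
No move ever increases a pile, so every position that can arise here has a ≤ 8 and b ≤ 3; it is enough to label the cells with 0 ≤ a ≤ 8 and 0 ≤ b ≤ 3.
Every move lowers a or b (never raises either), so fill the grid row by row in increasing a, and left to right within a row: each cell's successors are then already labelled.
      b=0  b=1  b=2  b=3
a=0:    L    L    L    L
a=1:    L    W    W    W
a=2:    L    W    L    L
a=3:    L    W    L    W
a=4:    W    W    W    W
a=5:    W    L    L    L
a=6:    W    L    W    W
a=7:    W    L    W    L
a=8:    L    L    W    L
Cells with no legal move (terminal, hence L): (0,0), (0,1), (0,2), (0,3), (1,0), (2,0), (3,0).
The remaining L cells, each justified by listing all of its moves:
(2,2): the only move is to (1,1)(W), a W ⇒ L
(2,3): the only move is to (1,2)(W), a W ⇒ L
(3,2): the only move is to (2,1)(W), a W ⇒ L
(5,1): moves to (1,1)(W), (4,0)(W); every one is W ⇒ L
(5,2): moves to (1,2)(W), (4,1)(W); every one is W ⇒ L
(5,3): moves to (1,3)(W), (4,2)(W); every one is W ⇒ L
(6,1): moves to (2,1)(W), (5,0)(W); every one is W ⇒ L
(7,1): moves to (3,1)(W), (6,0)(W); every one is W ⇒ L
(7,3): moves to (3,3)(W), (6,2)(W); every one is W ⇒ L
(8,0): the only move is to (4,0)(W), a W ⇒ L
(8,1): moves to (4,1)(W), (7,0)(W); every one is W ⇒ L
(8,3): moves to (4,3)(W), (7,2)(W); every one is W ⇒ L
Every other cell has at least one move into one of the L cells above, so it is W.
(2,1): the move to (1,0) reaches an L cell, so W
(6,3): the move to (2,3) reaches an L cell, so W
(8,1): one of the L cells justified above, so L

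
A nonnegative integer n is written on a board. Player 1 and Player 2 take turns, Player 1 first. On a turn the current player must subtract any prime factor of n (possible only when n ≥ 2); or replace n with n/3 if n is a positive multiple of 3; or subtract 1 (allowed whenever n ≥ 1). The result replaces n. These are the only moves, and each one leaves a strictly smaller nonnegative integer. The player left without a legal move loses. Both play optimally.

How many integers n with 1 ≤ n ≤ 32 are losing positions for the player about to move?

8

Label each position W (a win for the player to move) or L (a loss). A position with no legal move is L; any other position is W exactly when some move reaches an L, and L when every move reaches a W.
n=0: no move → L
n=1: can move to 0, which is L ⇒ W
n=2: can move to 0, which is L ⇒ W
n=3: can move to 0, which is L ⇒ W
n=4: moves to 2(W), 3(W); every one is W ⇒ L
n=5: can move to 0, which is L ⇒ W
n=6: can move to 4, which is L ⇒ W
n=7: can move to 0, which is L ⇒ W
n=8: moves to 6(W), 7(W); every one is W ⇒ L
n=9: can move to 8, which is L ⇒ W
n=10: can move to 8, which is L ⇒ W
n=11: can move to 0, which is L ⇒ W
n=12: can move to 4, which is L ⇒ W
n=13: can move to 0, which is L ⇒ W
n=14: moves to 7(W), 12(W), 13(W); every one is W ⇒ L
n=15: can move to 14, which is L ⇒ W
n=16: can move to 14, which is L ⇒ W
n=17: can move to 0, which is L ⇒ W
n=18: moves to 6(W), 15(W), 16(W), 17(W); every one is W ⇒ L
n=19: can move to 0, which is L ⇒ W
n=20: can move to 18, which is L ⇒ W
n=21: can move to 14, which is L ⇒ W
n=22: moves to 11(W), 20(W), 21(W); every one is W ⇒ L
n=23: can move to 0, which is L ⇒ W
n=24: can move to 8, which is L ⇒ W
n=25: moves to 20(W), 24(W); every one is W ⇒ L
n=26: can move to 25, which is L ⇒ W
n=27: moves to 9(W), 24(W), 26(W); every one is W ⇒ L
n=28: can move to 27, which is L ⇒ W
n=29: can move to 0, which is L ⇒ W
n=30: can move to 25, which is L ⇒ W
n=31: can move to 0, which is L ⇒ W
n=32: moves to 30(W), 31(W); every one is W ⇒ L
L entries with 1 ≤ n ≤ 32 (n=0 is outside the asked range and is not counted): n = 4, 8, 14, 18, 22, 25, 27, 32; that makes 8.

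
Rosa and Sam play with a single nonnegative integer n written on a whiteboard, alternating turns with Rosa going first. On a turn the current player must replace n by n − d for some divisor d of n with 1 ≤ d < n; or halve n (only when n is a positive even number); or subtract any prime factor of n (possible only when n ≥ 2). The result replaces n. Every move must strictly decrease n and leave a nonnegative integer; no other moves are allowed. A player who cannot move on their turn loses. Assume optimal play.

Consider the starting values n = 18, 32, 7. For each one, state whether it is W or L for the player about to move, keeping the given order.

Label each position W (a win for the player to move) or L (a loss). A position with no legal move is L; any other position is W exactly when some move reaches an L, and L when every move reaches a W.
n=0: no move → L
n=1: no move → L
n=2: reaches L-position 0 → W
n=3: reaches L-position 0 → W
n=4: only reaches 2(W), 3(W), all W → L
n=5: reaches L-position 0 → W
n=6: reaches L-position 4 → W
n=7: reaches L-position 0 → W
n=8: reaches L-position 4 → W
n=9: only reaches 6(W), 8(W), all W → L
n=10: reaches L-position 9 → W
n=11: reaches L-position 0 → W
n=12: reaches L-position 9 → W
n=13: reaches L-position 0 → W
n=14: only reaches 7(W), 12(W), 13(W), all W → L
n=15: reaches L-position 14 → W
n=16: reaches L-position 14 → W
n=17: reaches L-position 0 → W
n=18: reaches L-position 9 → W
n=19: reaches L-position 0 → W
n=20: only reaches 10(W), 15(W), 16(W), 18(W), 19(W), all W → L
n=21: reaches L-position 14 → W
n=22: reaches L-position 20 → W
n=23: reaches L-position 0 → W
n=24: reaches L-position 20 → W
n=25: reaches L-position 20 → W
n=26: only reaches 13(W), 24(W), 25(W), all W → L
n=27: reaches L-position 26 → W
n=28: reaches L-position 14 → W
n=29: reaches L-position 0 → W
n=30: reaches L-position 20 → W
n=31: reaches L-position 0 → W
n=32: only reaches 16(W), 24(W), 28(W), 30(W), 31(W), all W → L

18: W, 32: L, 7: W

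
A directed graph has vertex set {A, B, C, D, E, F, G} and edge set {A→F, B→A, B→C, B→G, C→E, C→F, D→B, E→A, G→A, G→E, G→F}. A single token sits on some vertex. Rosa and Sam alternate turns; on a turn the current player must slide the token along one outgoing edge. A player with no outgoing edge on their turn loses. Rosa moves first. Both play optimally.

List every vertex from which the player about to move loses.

Label each position W (a win for the player to move) or L (a loss). A position with no legal move is L; any other position is W exactly when some move reaches an L, and L when every move reaches a W.
Every edge goes from a vertex to one that appears earlier in the order F, A, E, G, C, B, D, so processing vertices in that order labels each vertex after all of its successors.
F: no outgoing edge → L
A: can move to F, which is L ⇒ W
E: the only move is to A(W), a W ⇒ L
G: can move to E, which is L ⇒ W
C: can move to E, which is L ⇒ W
B: moves to C(W), G(W), A(W); every one is W ⇒ L
D: can move to B, which is L ⇒ W
Reading off the rows marked L gives the requested list; there are 3 such vertices.

B, E, F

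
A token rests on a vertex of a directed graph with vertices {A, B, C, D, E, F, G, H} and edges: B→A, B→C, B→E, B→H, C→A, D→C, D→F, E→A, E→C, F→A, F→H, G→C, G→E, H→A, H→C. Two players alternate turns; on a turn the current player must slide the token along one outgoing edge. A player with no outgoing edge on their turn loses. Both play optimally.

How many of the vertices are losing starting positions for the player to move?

Label each position W (a win for the player to move) or L (a loss). A position with no legal move is L; any other position is W exactly when some move reaches an L, and L when every move reaches a W.
Every edge goes from a vertex to one that appears earlier in the order A, C, E, H, G, F, D, B, so processing vertices in that order labels each vertex after all of its successors.
A: no outgoing edge → L
C: →A(L), so W
E: →A(L), so W
H: →A(L), so W
G: →E(W), C(W) — all W, so L
F: →A(L), so W
D: →F(W), C(W) — all W, so L
B: →A(L), so W
The L vertices are A, D, G; that is 3 in all.

3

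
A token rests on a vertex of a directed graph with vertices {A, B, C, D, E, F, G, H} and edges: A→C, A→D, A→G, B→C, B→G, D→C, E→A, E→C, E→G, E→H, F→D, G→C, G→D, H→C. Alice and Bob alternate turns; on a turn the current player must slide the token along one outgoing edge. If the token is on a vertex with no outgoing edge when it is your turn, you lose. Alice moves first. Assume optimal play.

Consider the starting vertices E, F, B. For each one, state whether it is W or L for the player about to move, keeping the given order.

E: W, F: L, B: W

Label each position W (a win for the player to move) or L (a loss). A position with no legal move is L; any other position is W exactly when some move reaches an L, and L when every move reaches a W.
Every edge goes from a vertex to one that appears earlier in the order C, D, G, A, H, E, B, F, so processing vertices in that order labels each vertex after all of its successors.
C: no outgoing edge → L
D: reaches L-position C → W
G: reaches L-position C → W
A: reaches L-position C → W
H: reaches L-position C → W
E: reaches L-position C → W
B: reaches L-position C → W
F: only reaches D(W), which is W → L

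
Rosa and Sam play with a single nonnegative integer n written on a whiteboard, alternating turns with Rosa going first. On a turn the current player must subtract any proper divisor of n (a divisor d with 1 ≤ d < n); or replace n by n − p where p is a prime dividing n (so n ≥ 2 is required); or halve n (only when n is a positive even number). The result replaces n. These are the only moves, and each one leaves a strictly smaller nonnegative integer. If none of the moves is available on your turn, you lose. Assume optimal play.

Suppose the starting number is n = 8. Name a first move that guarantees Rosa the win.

Build the W/L table. Terminal = L. A non-terminal position is W if it has a move to some L; otherwise it is L.
n=0: no move → L
n=1: no move → L
n=2: reaches L-position 0 → W
n=3: reaches L-position 0 → W
n=4: only reaches 2(W), 3(W), all W → L
n=5: reaches L-position 0 → W
n=6: reaches L-position 4 → W
n=7: reaches L-position 0 → W
n=8: reaches L-position 4 → W
From 8, the L positions reachable in one move are: 4.

Move to 4.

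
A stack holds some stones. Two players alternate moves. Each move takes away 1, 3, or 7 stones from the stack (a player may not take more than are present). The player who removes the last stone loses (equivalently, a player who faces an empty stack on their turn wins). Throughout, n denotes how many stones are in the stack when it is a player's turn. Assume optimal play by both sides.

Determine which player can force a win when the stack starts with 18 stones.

The first player wins.

Build the W/L table. Terminal = W. A non-terminal position is W if it has a move to some L; otherwise it is L.
n=0: no move; the opponent has just taken the last stone and therefore loses → W
n=1: only reaches 0(W), which is W → L
n=2: reaches L-position 1 → W
n=3: only reaches 2(W), 0(W), all W → L
n=4: reaches L-position 3 → W
n=5: only reaches 4(W), 2(W), all W → L
n=6: reaches L-position 5 → W
n=7: only reaches 6(W), 4(W), 0(W), all W → L
n=8: reaches L-position 7 → W
n=9: only reaches 8(W), 6(W), 2(W), all W → L
n=10: reaches L-position 9 → W
n=11: only reaches 10(W), 8(W), 4(W), all W → L
n=12: reaches L-position 11 → W
n=13: only reaches 12(W), 10(W), 6(W), all W → L
n=14: reaches L-position 13 → W
n=15: only reaches 14(W), 12(W), 8(W), all W → L
n=16: reaches L-position 15 → W
n=17: only reaches 16(W), 14(W), 10(W), all W → L
n=18: reaches L-position 17 → W
The starting position 18 is W: the player to move should remove 1, leaving 17, handing over an L position.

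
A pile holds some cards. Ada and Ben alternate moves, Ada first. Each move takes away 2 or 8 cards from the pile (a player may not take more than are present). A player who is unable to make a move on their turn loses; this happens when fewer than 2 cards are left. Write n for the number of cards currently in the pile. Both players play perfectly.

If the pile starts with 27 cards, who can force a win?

Ada wins.

Classify positions by backward induction: terminal positions (no move available) are L. From any other position, the mover wins iff some move reaches an L.
n=0: no move → L
n=1: no move → L
n=2: W (go to 0, an L position)
n=3: W (go to 1, an L position)
n=4: L (sole option 2(W) is W)
n=5: L (sole option 3(W) is W)
n=6: W (go to 4, an L position)
n=7: W (go to 5, an L position)
n=8: W (go to 0, an L position)
n=9: W (go to 1, an L position)
n=10: L (options 8(W), 2(W) are all W)
n=11: L (options 9(W), 3(W) are all W)
n=12: W (go to 10, an L position)
n=13: W (go to 11, an L position)
n=14: L (options 12(W), 6(W) are all W)
n=15: L (options 13(W), 7(W) are all W)
n=16: W (go to 14, an L position)
n=17: W (go to 15, an L position)
n=18: W (go to 10, an L position)
n=19: W (go to 11, an L position)
n=20: L (options 18(W), 12(W) are all W)
n=21: L (options 19(W), 13(W) are all W)
n=22: W (go to 20, an L position)
n=23: W (go to 21, an L position)
n=24: L (options 22(W), 16(W) are all W)
n=25: L (options 23(W), 17(W) are all W)
n=26: W (go to 24, an L position)
n=27: W (go to 25, an L position)
The starting position 27 is W: Ada should remove 2, leaving 25, handing over an L position.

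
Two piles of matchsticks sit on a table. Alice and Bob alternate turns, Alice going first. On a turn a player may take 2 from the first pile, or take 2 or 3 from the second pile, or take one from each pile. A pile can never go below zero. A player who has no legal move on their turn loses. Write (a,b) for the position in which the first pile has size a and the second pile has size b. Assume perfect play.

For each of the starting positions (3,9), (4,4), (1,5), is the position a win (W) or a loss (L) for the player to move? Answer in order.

Build the W/L table. Terminal = L. A non-terminal position is W if it has a move to some L; otherwise it is L.
No move ever increases a pile, so every position that can arise here has a ≤ 4 and b ≤ 9; it is enough to label the cells with 0 ≤ a ≤ 4 and 0 ≤ b ≤ 9.
Every move lowers a or b (never raises either), so fill the grid row by row in increasing a, and left to right within a row: each cell's successors are then already labelled.
      b=0  b=1  b=2  b=3  b=4  b=5  b=6  b=7  b=8  b=9
a=0:    L    L    W    W    W    L    L    W    W    W
a=1:    L    W    W    W    L    L    W    W    W    L
a=2:    W    W    L    L    W    W    W    L    L    W
a=3:    W    L    L    W    W    W    L    L    W    W
a=4:    L    L    W    W    W    L    L    W    W    W
Cells with no legal move (terminal, hence L): (0,0), (0,1), (1,0).
The remaining L cells, each justified by listing all of its moves:
(0,5): moves to (0,3)(W), (0,2)(W); every one is W ⇒ L
(0,6): moves to (0,4)(W), (0,3)(W); every one is W ⇒ L
(1,4): moves to (1,2)(W), (1,1)(W), (0,3)(W); every one is W ⇒ L
(1,5): moves to (1,3)(W), (1,2)(W), (0,4)(W); every one is W ⇒ L
(1,9): moves to (1,7)(W), (1,6)(W), (0,8)(W); every one is W ⇒ L
(2,2): moves to (0,2)(W), (2,0)(W), (1,1)(W); every one is W ⇒ L
(2,3): moves to (0,3)(W), (2,1)(W), (2,0)(W), (1,2)(W); every one is W ⇒ L
(2,7): moves to (0,7)(W), (2,5)(W), (2,4)(W), (1,6)(W); every one is W ⇒ L
(2,8): moves to (0,8)(W), (2,6)(W), (2,5)(W), (1,7)(W); every one is W ⇒ L
(3,1): moves to (1,1)(W), (2,0)(W); every one is W ⇒ L
(3,2): moves to (1,2)(W), (3,0)(W), (2,1)(W); every one is W ⇒ L
(3,6): moves to (1,6)(W), (3,4)(W), (3,3)(W), (2,5)(W); every one is W ⇒ L
(3,7): moves to (1,7)(W), (3,5)(W), (3,4)(W), (2,6)(W); every one is W ⇒ L
(4,0): the only move is to (2,0)(W), a W ⇒ L
(4,1): moves to (2,1)(W), (3,0)(W); every one is W ⇒ L
(4,5): moves to (2,5)(W), (4,3)(W), (4,2)(W), (3,4)(W); every one is W ⇒ L
(4,6): moves to (2,6)(W), (4,4)(W), (4,3)(W), (3,5)(W); every one is W ⇒ L
Every other cell has at least one move into one of the L cells above, so it is W.
(3,9): the move to (1,9) reaches an L cell, so W
(4,4): the move to (4,1) reaches an L cell, so W
(1,5): one of the L cells justified above, so L

(3,9): W, (4,4): W, (1,5): L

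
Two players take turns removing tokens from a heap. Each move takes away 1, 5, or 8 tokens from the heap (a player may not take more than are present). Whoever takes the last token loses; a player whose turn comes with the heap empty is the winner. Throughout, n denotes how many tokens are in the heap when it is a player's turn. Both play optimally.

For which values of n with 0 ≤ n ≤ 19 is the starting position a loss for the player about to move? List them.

1, 3, 5, 7, 14, 16, 18

Compute win/loss labels from the base case upward. A position with no move is W. Any other position is W if it can reach an L in one move, else L.
n=0: no move; the opponent has just taken the last token and therefore loses → W
n=1: L (sole option 0(W) is W)
n=2: W (go to 1, an L position)
n=3: L (sole option 2(W) is W)
n=4: W (go to 3, an L position)
n=5: L (options 4(W), 0(W) are all W)
n=6: W (go to 5, an L position)
n=7: L (options 6(W), 2(W) are all W)
n=8: W (go to 7, an L position)
n=9: W (go to 1, an L position)
n=10: W (go to 5, an L position)
n=11: W (go to 3, an L position)
n=12: W (go to 7, an L position)
n=13: W (go to 5, an L position)
n=14: L (options 13(W), 9(W), 6(W) are all W)
n=15: W (go to 14, an L position)
n=16: L (options 15(W), 11(W), 8(W) are all W)
n=17: W (go to 16, an L position)
n=18: L (options 17(W), 13(W), 10(W) are all W)
n=19: W (go to 18, an L position)
Reading off the rows marked L gives the requested list; there are 7 such values of n.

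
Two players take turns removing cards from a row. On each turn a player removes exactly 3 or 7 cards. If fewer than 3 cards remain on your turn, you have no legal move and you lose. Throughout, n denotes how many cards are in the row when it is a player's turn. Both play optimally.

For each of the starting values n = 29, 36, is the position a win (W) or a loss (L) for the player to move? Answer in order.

29: W, 36: L

Label each position W (a win for the player to move) or L (a loss). A position with no legal move is L; any other position is W exactly when some move reaches an L, and L when every move reaches a W.
n=0: no move → L
n=1: no move → L
n=2: no move → L
n=3: reaches L-position 0 → W
n=4: reaches L-position 1 → W
n=5: reaches L-position 2 → W
n=6: only reaches 3(W), which is W → L
n=7: reaches L-position 0 → W
n=8: reaches L-position 1 → W
n=9: reaches L-position 6 → W
n=10: only reaches 7(W), 3(W), all W → L
n=11: only reaches 8(W), 4(W), all W → L
n=12: only reaches 9(W), 5(W), all W → L
n=13: reaches L-position 10 → W
n=14: reaches L-position 11 → W
n=15: reaches L-position 12 → W
n=16: only reaches 13(W), 9(W), all W → L
n=17: reaches L-position 10 → W
n=18: reaches L-position 11 → W
n=19: reaches L-position 16 → W
n=20: only reaches 17(W), 13(W), all W → L
n=21: only reaches 18(W), 14(W), all W → L
n=22: only reaches 19(W), 15(W), all W → L
n=23: reaches L-position 20 → W
n=24: reaches L-position 21 → W
n=25: reaches L-position 22 → W
n=26: only reaches 23(W), 19(W), all W → L
n=27: reaches L-position 20 → W
n=28: reaches L-position 21 → W
n=29: reaches L-position 26 → W
n=30: only reaches 27(W), 23(W), all W → L
n=31: only reaches 28(W), 24(W), all W → L
n=32: only reaches 29(W), 25(W), all W → L
n=33: reaches L-position 30 → W
n=34: reaches L-position 31 → W
n=35: reaches L-position 32 → W
n=36: only reaches 33(W), 29(W), all W → L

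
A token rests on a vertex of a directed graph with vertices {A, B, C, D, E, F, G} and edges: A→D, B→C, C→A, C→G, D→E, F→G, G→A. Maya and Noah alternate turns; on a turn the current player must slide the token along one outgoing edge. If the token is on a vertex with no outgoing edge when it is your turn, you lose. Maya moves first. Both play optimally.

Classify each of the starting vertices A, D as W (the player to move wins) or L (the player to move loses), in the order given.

Use the standard recursion: the mover loses at a terminal position; elsewhere, the mover wins exactly when some move hands the opponent an L position.
Every edge goes from a vertex to one that appears earlier in the order E, D, A, G, C, F, B, so processing vertices in that order labels each vertex after all of its successors.
E: no outgoing edge → L
D: can move to E, which is L ⇒ W
A: the only move is to D(W), a W ⇒ L
G: can move to A, which is L ⇒ W
C: can move to A, which is L ⇒ W
F: the only move is to G(W), a W ⇒ L
B: the only move is to C(W), a W ⇒ L

A: L, D: W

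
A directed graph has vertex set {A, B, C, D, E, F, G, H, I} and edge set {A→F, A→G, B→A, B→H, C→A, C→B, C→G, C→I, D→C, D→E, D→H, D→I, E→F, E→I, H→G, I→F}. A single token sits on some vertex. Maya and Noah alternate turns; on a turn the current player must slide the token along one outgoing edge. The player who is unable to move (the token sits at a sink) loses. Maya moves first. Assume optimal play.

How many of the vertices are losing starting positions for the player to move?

4

Use the standard recursion: the mover loses at a terminal position; elsewhere, the mover wins exactly when some move hands the opponent an L position.
Every edge goes from a vertex to one that appears earlier in the order F, G, I, E, H, A, B, C, D, so processing vertices in that order labels each vertex after all of its successors.
F: no outgoing edge → L
G: no outgoing edge → L
I: W (go to F, an L position)
E: W (go to F, an L position)
H: W (go to G, an L position)
A: W (go to G, an L position)
B: L (options A(W), H(W) are all W)
C: W (go to B, an L position)
D: L (options C(W), H(W), E(W), I(W) are all W)
The L vertices are B, D, F, G; that is 4 in all.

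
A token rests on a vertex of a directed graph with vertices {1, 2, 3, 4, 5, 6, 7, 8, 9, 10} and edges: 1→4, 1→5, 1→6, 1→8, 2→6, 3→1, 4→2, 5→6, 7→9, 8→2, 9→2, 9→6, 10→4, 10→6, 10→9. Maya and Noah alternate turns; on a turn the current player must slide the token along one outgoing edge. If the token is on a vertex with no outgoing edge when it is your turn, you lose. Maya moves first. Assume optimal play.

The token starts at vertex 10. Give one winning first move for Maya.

Compute win/loss labels from the base case upward. A position with no move is L. Any other position is W if it can reach an L in one move, else L.
Every edge goes from a vertex to one that appears earlier in the order 6, 2, 4, 5, 8, 9, 1, 10, 3, 7, so processing vertices in that order labels each vertex after all of its successors.
6: no outgoing edge → L
2: W (go to 6, an L position)
4: L (sole option 2(W) is W)
5: W (go to 6, an L position)
8: L (sole option 2(W) is W)
9: W (go to 6, an L position)
1: W (go to 8, an L position)
10: W (go to 4, an L position)
3: L (sole option 1(W) is W)
7: L (sole option 9(W) is W)
From 10, the L positions reachable in one move are: 4, 6. Any move reaching one of these is winning.

Move to 4.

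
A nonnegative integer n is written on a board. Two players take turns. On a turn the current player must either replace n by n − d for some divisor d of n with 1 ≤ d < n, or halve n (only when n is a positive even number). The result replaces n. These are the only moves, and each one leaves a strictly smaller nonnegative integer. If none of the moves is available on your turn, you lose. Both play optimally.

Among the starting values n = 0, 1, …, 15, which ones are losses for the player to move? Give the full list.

0, 1, 3, 5, 7, 9, 11, 13, 15

Classify positions by backward induction: terminal positions (no move available) are L. From any other position, the mover wins iff some move reaches an L.
n=0: no move → L
n=1: no move → L
n=2: →1(L), so W
n=3: →2(W) only, which is W, so L
n=4: →3(L), so W
n=5: →4(W) only, which is W, so L
n=6: →3(L), so W
n=7: →6(W) only, which is W, so L
n=8: →7(L), so W
n=9: →6(W), 8(W) — all W, so L
n=10: →5(L), so W
n=11: →10(W) only, which is W, so L
n=12: →9(L), so W
n=13: →12(W) only, which is W, so L
n=14: →7(L), so W
n=15: →10(W), 12(W), 14(W) — all W, so L
Reading off the rows marked L gives the requested list; there are 9 such values of n.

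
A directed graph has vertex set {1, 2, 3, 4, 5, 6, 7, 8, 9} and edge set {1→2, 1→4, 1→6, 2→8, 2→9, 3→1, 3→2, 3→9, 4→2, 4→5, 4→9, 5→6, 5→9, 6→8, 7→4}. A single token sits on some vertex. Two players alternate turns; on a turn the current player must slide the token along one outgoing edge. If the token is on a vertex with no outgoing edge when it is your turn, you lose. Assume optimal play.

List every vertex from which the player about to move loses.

1, 7, 8, 9

Build the W/L table. Terminal = L. A non-terminal position is W if it has a move to some L; otherwise it is L.
Every edge goes from a vertex to one that appears earlier in the order 8, 9, 6, 2, 5, 4, 7, 1, 3, so processing vertices in that order labels each vertex after all of its successors.
8: no outgoing edge → L
9: no outgoing edge → L
6: W (go to 8, an L position)
2: W (go to 9, an L position)
5: W (go to 9, an L position)
4: W (go to 9, an L position)
7: L (sole option 4(W) is W)
1: L (options 4(W), 2(W), 6(W) are all W)
3: W (go to 1, an L position)
The losing starting vertices are exactly the entries labelled L in this table (4 of them).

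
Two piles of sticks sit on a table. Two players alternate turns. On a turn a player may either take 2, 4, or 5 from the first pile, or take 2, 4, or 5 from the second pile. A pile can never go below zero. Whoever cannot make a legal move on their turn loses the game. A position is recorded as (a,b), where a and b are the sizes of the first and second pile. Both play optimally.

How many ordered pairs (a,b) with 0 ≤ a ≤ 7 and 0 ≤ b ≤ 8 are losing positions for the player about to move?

21

Label each position W (a win for the player to move) or L (a loss). A position with no legal move is L; any other position is W exactly when some move reaches an L, and L when every move reaches a W.
Every move lowers a or b (never raises either), so fill the grid row by row in increasing a, and left to right within a row: each cell's successors are then already labelled.
      b=0  b=1  b=2  b=3  b=4  b=5  b=6  b=7  b=8
a=0:    L    L    W    W    W    W    W    L    L
a=1:    L    L    W    W    W    W    W    L    L
a=2:    W    W    L    L    W    W    W    W    W
a=3:    W    W    L    L    W    W    W    W    W
a=4:    W    W    W    W    L    L    W    W    W
a=5:    W    W    W    W    L    L    W    W    W
a=6:    W    W    W    W    W    W    L    W    W
a=7:    L    L    W    W    W    W    W    L    L
Cells with no legal move (terminal, hence L): (0,0), (0,1), (1,0), (1,1).
The remaining L cells, each justified by listing all of its moves:
(0,7): only reaches (0,5)(W), (0,3)(W), (0,2)(W), all W → L
(0,8): only reaches (0,6)(W), (0,4)(W), (0,3)(W), all W → L
(1,7): only reaches (1,5)(W), (1,3)(W), (1,2)(W), all W → L
(1,8): only reaches (1,6)(W), (1,4)(W), (1,3)(W), all W → L
(2,2): only reaches (0,2)(W), (2,0)(W), all W → L
(2,3): only reaches (0,3)(W), (2,1)(W), all W → L
(3,2): only reaches (1,2)(W), (3,0)(W), all W → L
(3,3): only reaches (1,3)(W), (3,1)(W), all W → L
(4,4): only reaches (2,4)(W), (0,4)(W), (4,2)(W), (4,0)(W), all W → L
(4,5): only reaches (2,5)(W), (0,5)(W), (4,3)(W), (4,1)(W), (4,0)(W), all W → L
(5,4): only reaches (3,4)(W), (1,4)(W), (0,4)(W), (5,2)(W), (5,0)(W), all W → L
(5,5): only reaches (3,5)(W), (1,5)(W), (0,5)(W), (5,3)(W), (5,1)(W), (5,0)(W), all W → L
(6,6): only reaches (4,6)(W), (2,6)(W), (1,6)(W), (6,4)(W), (6,2)(W), (6,1)(W), all W → L
(7,0): only reaches (5,0)(W), (3,0)(W), (2,0)(W), all W → L
(7,1): only reaches (5,1)(W), (3,1)(W), (2,1)(W), all W → L
(7,7): only reaches (5,7)(W), (3,7)(W), (2,7)(W), (7,5)(W), (7,3)(W), (7,2)(W), all W → L
(7,8): only reaches (5,8)(W), (3,8)(W), (2,8)(W), (7,6)(W), (7,4)(W), (7,3)(W), all W → L
Every other cell has at least one move into one of the L cells above, so it is W.
L cells per row: a=0: 4, a=1: 4, a=2: 2, a=3: 2, a=4: 2, a=5: 2, a=6: 1, a=7: 4; total 21.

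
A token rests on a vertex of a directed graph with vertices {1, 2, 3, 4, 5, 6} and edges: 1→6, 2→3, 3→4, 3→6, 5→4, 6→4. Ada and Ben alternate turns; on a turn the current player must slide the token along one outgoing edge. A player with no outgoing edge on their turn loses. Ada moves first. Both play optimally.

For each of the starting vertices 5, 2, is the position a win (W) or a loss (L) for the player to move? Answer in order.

5: W, 2: L

Work bottom-up. With no move the player to move loses. Otherwise the position is W if at least one move leads to an L position for the opponent, and L if every move leads to a W.
Every edge goes from a vertex to one that appears earlier in the order 4, 6, 3, 1, 5, 2, so processing vertices in that order labels each vertex after all of its successors.
4: no outgoing edge → L
6: can move to 4, which is L ⇒ W
3: can move to 4, which is L ⇒ W
1: the only move is to 6(W), a W ⇒ L
5: can move to 4, which is L ⇒ W
2: the only move is to 3(W), a W ⇒ L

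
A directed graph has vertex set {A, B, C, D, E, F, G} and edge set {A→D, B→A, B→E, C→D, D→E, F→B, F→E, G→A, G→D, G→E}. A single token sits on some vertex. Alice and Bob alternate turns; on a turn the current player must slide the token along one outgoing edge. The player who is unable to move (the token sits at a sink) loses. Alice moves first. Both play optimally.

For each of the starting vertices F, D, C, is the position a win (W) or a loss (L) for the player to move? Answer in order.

F: W, D: W, C: L

Work bottom-up. With no move the player to move loses. Otherwise the position is W if at least one move leads to an L position for the opponent, and L if every move leads to a W.
Every edge goes from a vertex to one that appears earlier in the order E, D, A, G, C, B, F, so processing vertices in that order labels each vertex after all of its successors.
E: no outgoing edge → L
D: reaches L-position E → W
A: only reaches D(W), which is W → L
G: reaches L-position A → W
C: only reaches D(W), which is W → L
B: reaches L-position A → W
F: reaches L-position E → W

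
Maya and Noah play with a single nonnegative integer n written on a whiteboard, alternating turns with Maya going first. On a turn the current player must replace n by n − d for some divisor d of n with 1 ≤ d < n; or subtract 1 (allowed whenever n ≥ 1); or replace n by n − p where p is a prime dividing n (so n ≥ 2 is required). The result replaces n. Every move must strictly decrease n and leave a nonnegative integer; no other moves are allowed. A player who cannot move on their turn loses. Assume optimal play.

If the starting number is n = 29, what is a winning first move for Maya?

Positions with no move are L. A position that does have a move is losing for the player to move precisely when every available move leads to a winning position for the opponent. Fill in the labels:
n=0: no move → L
n=1: can move to 0, which is L ⇒ W
n=2: can move to 0, which is L ⇒ W
n=3: can move to 0, which is L ⇒ W
n=4: moves to 2(W), 3(W); every one is W ⇒ L
n=5: can move to 0, which is L ⇒ W
n=6: can move to 4, which is L ⇒ W
n=7: can move to 0, which is L ⇒ W
n=8: can move to 4, which is L ⇒ W
n=9: moves to 6(W), 8(W); every one is W ⇒ L
n=10: can move to 9, which is L ⇒ W
n=11: can move to 0, which is L ⇒ W
n=12: can move to 9, which is L ⇒ W
n=13: can move to 0, which is L ⇒ W
n=14: moves to 7(W), 12(W), 13(W); every one is W ⇒ L
n=15: can move to 14, which is L ⇒ W
n=16: can move to 14, which is L ⇒ W
n=17: can move to 0, which is L ⇒ W
n=18: can move to 9, which is L ⇒ W
n=19: can move to 0, which is L ⇒ W
n=20: moves to 10(W), 15(W), 16(W), 18(W), 19(W); every one is W ⇒ L
n=21: can move to 14, which is L ⇒ W
n=22: can move to 20, which is L ⇒ W
n=23: can move to 0, which is L ⇒ W
n=24: can move to 20, which is L ⇒ W
n=25: can move to 20, which is L ⇒ W
n=26: moves to 13(W), 24(W), 25(W); every one is W ⇒ L
n=27: can move to 26, which is L ⇒ W
n=28: can move to 14, which is L ⇒ W
n=29: can move to 0, which is L ⇒ W
From 29, the L positions reachable in one move are: 0.

Move to 0.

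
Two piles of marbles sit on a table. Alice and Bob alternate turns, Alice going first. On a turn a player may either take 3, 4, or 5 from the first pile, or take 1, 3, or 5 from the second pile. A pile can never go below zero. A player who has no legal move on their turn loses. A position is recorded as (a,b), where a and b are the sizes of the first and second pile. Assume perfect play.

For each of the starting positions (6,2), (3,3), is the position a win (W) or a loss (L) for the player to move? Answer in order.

(6,2): W, (3,3): L

Classify positions by backward induction: terminal positions (no move available) are L. From any other position, the mover wins iff some move reaches an L.
No move ever increases a pile, so every position that can arise here has a ≤ 6 and b ≤ 3; it is enough to label the cells with 0 ≤ a ≤ 6 and 0 ≤ b ≤ 3.
Every move lowers a or b (never raises either), so fill the grid row by row in increasing a, and left to right within a row: each cell's successors are then already labelled.
      b=0  b=1  b=2  b=3
a=0:    L    W    L    W
a=1:    L    W    L    W
a=2:    L    W    L    W
a=3:    W    L    W    L
a=4:    W    L    W    L
a=5:    W    L    W    L
a=6:    W    W    W    W
Cells with no legal move (terminal, hence L): (0,0), (1,0), (2,0).
The remaining L cells, each justified by listing all of its moves:
(0,2): →(0,1)(W) only, which is W, so L
(1,2): →(1,1)(W) only, which is W, so L
(2,2): →(2,1)(W) only, which is W, so L
(3,1): →(0,1)(W), (3,0)(W) — all W, so L
(3,3): →(0,3)(W), (3,2)(W), (3,0)(W) — all W, so L
(4,1): →(1,1)(W), (0,1)(W), (4,0)(W) — all W, so L
(4,3): →(1,3)(W), (0,3)(W), (4,2)(W), (4,0)(W) — all W, so L
(5,1): →(2,1)(W), (1,1)(W), (0,1)(W), (5,0)(W) — all W, so L
(5,3): →(2,3)(W), (1,3)(W), (0,3)(W), (5,2)(W), (5,0)(W) — all W, so L
Every other cell has at least one move into one of the L cells above, so it is W.
(6,2): the move to (2,2) reaches an L cell, so W
(3,3): one of the L cells justified above, so L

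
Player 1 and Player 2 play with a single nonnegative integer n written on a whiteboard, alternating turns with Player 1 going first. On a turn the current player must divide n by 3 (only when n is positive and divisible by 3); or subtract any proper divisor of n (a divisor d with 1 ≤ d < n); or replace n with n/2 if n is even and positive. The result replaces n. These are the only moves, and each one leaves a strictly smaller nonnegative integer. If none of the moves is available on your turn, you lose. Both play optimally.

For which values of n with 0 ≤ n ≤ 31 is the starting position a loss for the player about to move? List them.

0, 1, 4, 7, 9, 11, 13, 15, 17, 19, 23, 25, 28, 31

Work bottom-up. With no move the player to move loses. Otherwise the position is W if at least one move leads to an L position for the opponent, and L if every move leads to a W.
n=0: no move → L
n=1: no move → L
n=2: can move to 1, which is L ⇒ W
n=3: can move to 1, which is L ⇒ W
n=4: moves to 2(W), 3(W); every one is W ⇒ L
n=5: can move to 4, which is L ⇒ W
n=6: can move to 4, which is L ⇒ W
n=7: the only move is to 6(W), a W ⇒ L
n=8: can move to 4, which is L ⇒ W
n=9: moves to 3(W), 6(W), 8(W); every one is W ⇒ L
n=10: can move to 9, which is L ⇒ W
n=11: the only move is to 10(W), a W ⇒ L
n=12: can move to 4, which is L ⇒ W
n=13: the only move is to 12(W), a W ⇒ L
n=14: can move to 7, which is L ⇒ W
n=15: moves to 5(W), 10(W), 12(W), 14(W); every one is W ⇒ L
n=16: can move to 15, which is L ⇒ W
n=17: the only move is to 16(W), a W ⇒ L
n=18: can move to 9, which is L ⇒ W
n=19: the only move is to 18(W), a W ⇒ L
n=20: can move to 15, which is L ⇒ W
n=21: can move to 7, which is L ⇒ W
n=22: can move to 11, which is L ⇒ W
n=23: the only move is to 22(W), a W ⇒ L
n=24: can move to 23, which is L ⇒ W
n=25: moves to 20(W), 24(W); every one is W ⇒ L
n=26: can move to 13, which is L ⇒ W
n=27: can move to 9, which is L ⇒ W
n=28: moves to 14(W), 21(W), 24(W), 26(W), 27(W); every one is W ⇒ L
n=29: can move to 28, which is L ⇒ W
n=30: can move to 15, which is L ⇒ W
n=31: the only move is to 30(W), a W ⇒ L
The losing starting values of n are exactly the entries labelled L in this table (14 of them).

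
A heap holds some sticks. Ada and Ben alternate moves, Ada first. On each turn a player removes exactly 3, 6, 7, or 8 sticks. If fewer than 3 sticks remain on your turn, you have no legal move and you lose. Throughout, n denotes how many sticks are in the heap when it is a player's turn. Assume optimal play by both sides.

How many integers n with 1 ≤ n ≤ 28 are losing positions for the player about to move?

8

Work bottom-up. With no move the player to move loses. Otherwise the position is W if at least one move leads to an L position for the opponent, and L if every move leads to a W.
n=0: no move → L
n=1: no move → L
n=2: no move → L
n=3: W (go to 0, an L position)
n=4: W (go to 1, an L position)
n=5: W (go to 2, an L position)
n=6: W (go to 0, an L position)
n=7: W (go to 1, an L position)
n=8: W (go to 2, an L position)
n=9: W (go to 2, an L position)
n=10: W (go to 2, an L position)
n=11: L (options 8(W), 5(W), 4(W), 3(W) are all W)
n=12: L (options 9(W), 6(W), 5(W), 4(W) are all W)
n=13: L (options 10(W), 7(W), 6(W), 5(W) are all W)
n=14: W (go to 11, an L position)
n=15: W (go to 12, an L position)
n=16: W (go to 13, an L position)
n=17: W (go to 11, an L position)
n=18: W (go to 12, an L position)
n=19: W (go to 13, an L position)
n=20: W (go to 13, an L position)
n=21: W (go to 13, an L position)
n=22: L (options 19(W), 16(W), 15(W), 14(W) are all W)
n=23: L (options 20(W), 17(W), 16(W), 15(W) are all W)
n=24: L (options 21(W), 18(W), 17(W), 16(W) are all W)
n=25: W (go to 22, an L position)
n=26: W (go to 23, an L position)
n=27: W (go to 24, an L position)
n=28: W (go to 22, an L position)
L entries with 1 ≤ n ≤ 28 (n=0 is outside the asked range and is not counted): n = 1, 2, 11, 12, 13, 22, 23, 24; that makes 8.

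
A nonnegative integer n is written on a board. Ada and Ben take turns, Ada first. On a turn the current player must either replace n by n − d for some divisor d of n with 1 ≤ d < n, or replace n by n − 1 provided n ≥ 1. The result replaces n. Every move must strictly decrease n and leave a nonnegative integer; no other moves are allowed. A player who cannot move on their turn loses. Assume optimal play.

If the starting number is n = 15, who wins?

Use the standard recursion: the mover loses at a terminal position; elsewhere, the mover wins exactly when some move hands the opponent an L position.
n=0: no move → L
n=1: reaches L-position 0 → W
n=2: only reaches 1(W), which is W → L
n=3: reaches L-position 2 → W
n=4: reaches L-position 2 → W
n=5: only reaches 4(W), which is W → L
n=6: reaches L-position 5 → W
n=7: only reaches 6(W), which is W → L
n=8: reaches L-position 7 → W
n=9: only reaches 6(W), 8(W), all W → L
n=10: reaches L-position 5 → W
n=11: only reaches 10(W), which is W → L
n=12: reaches L-position 9 → W
n=13: only reaches 12(W), which is W → L
n=14: reaches L-position 7 → W
n=15: only reaches 10(W), 12(W), 14(W), all W → L
The starting position 15 is L: whatever Ada does, the opponent receives a W position.

Ben wins.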